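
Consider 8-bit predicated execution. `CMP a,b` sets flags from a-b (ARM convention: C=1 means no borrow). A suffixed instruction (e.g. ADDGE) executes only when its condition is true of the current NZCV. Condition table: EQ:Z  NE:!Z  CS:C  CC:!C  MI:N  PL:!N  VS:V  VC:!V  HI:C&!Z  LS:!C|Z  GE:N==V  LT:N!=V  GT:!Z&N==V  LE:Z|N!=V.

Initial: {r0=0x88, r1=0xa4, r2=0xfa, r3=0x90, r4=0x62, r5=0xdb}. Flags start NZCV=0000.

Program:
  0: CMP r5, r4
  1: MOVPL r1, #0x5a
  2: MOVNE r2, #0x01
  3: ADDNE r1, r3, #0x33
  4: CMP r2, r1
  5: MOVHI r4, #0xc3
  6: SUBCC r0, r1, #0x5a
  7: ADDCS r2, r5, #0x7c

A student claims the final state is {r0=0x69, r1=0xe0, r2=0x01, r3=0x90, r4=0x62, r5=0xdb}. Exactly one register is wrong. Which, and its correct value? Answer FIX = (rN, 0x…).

0: ✓ CMP  NZCV=0011
1: ✓ MOVPL  r1←0x5a
2: ✓ MOVNE  r2←0x01
3: ✓ ADDNE  r1←0xc3
4: ✓ CMP  NZCV=0000
5: · MOVHI
6: ✓ SUBCC  r0←0x69
7: · ADDCS

FIX = (r1, 0xc3)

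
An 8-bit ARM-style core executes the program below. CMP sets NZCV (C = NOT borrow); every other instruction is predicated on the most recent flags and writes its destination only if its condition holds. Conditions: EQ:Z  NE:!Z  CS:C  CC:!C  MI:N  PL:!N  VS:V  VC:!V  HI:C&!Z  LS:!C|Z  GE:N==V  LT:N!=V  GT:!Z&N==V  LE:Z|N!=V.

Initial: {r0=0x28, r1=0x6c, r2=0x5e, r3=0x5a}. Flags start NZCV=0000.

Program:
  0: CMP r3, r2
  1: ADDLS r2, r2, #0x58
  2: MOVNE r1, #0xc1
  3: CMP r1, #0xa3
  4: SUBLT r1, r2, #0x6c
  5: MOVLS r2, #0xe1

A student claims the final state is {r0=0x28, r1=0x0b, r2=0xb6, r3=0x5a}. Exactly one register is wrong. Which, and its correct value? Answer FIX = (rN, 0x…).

0: ✓ CMP  NZCV=1000
1: ✓ ADDLS  r2←0xb6
2: ✓ MOVNE  r1←0xc1
3: ✓ CMP  NZCV=0010
4: · SUBLT
5: · MOVLS

FIX = (r1, 0xc1)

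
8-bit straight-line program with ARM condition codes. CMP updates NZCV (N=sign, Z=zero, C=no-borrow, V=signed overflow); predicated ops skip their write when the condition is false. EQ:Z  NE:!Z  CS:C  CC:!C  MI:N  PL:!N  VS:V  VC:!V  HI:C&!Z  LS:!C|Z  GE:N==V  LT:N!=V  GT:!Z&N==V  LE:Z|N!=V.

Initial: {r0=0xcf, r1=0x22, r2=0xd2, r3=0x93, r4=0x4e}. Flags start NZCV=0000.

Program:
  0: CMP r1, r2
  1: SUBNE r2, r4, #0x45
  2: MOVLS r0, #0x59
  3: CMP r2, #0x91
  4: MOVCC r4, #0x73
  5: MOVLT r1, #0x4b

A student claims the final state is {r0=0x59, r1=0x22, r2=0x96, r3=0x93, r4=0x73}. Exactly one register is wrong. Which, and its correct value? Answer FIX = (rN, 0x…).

[0] flags=0000 → (cmp)
[1] flags=0000 NE?T → r2=0x09
[2] flags=0000 LS?T → r0=0x59
[3] flags=0000 → (cmp)
[4] flags=0000 CC?T → r4=0x73
[5] flags=0000 LT?F → skip

FIX = (r2, 0x09)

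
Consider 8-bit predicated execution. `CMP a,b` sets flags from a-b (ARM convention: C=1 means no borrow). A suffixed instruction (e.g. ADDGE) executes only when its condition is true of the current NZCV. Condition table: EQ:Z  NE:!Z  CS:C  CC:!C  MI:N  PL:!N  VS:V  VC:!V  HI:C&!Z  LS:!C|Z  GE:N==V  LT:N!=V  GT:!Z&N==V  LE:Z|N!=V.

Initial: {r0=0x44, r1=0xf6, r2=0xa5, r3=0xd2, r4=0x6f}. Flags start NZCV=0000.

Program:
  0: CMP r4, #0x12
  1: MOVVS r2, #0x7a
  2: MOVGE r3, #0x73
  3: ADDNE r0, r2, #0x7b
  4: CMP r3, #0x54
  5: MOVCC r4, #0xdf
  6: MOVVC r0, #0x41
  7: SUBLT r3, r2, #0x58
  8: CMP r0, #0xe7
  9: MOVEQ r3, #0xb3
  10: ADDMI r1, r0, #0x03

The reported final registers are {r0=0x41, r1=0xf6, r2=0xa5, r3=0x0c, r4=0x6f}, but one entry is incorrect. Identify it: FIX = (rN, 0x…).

0: ✓ CMP  NZCV=0010
1: · MOVVS
2: ✓ MOVGE  r3←0x73
3: ✓ ADDNE  r0←0x20
4: ✓ CMP  NZCV=0010
5: · MOVCC
6: ✓ MOVVC  r0←0x41
7: · SUBLT
8: ✓ CMP  NZCV=0000
9: · MOVEQ
10: · ADDMI

FIX = (r3, 0x73)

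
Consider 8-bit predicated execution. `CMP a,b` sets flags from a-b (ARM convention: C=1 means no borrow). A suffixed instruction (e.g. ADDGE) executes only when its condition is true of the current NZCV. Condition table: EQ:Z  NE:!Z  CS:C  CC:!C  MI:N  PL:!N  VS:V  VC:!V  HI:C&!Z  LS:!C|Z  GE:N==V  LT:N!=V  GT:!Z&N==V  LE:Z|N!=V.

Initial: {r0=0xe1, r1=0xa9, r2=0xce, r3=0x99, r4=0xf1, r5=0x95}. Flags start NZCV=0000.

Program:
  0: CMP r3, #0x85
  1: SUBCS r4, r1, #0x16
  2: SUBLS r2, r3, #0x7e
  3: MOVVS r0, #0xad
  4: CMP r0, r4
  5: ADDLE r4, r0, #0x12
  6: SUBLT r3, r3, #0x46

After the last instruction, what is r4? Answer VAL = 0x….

[0] flags=0010 → (cmp)
[1] flags=0010 CS?T → r4=0x93
[2] flags=0010 LS?F → skip
[3] flags=0010 VS?F → skip
[4] flags=0010 → (cmp)
[5] flags=0010 LE?F → skip
[6] flags=0010 LT?F → skip

VAL = 0x93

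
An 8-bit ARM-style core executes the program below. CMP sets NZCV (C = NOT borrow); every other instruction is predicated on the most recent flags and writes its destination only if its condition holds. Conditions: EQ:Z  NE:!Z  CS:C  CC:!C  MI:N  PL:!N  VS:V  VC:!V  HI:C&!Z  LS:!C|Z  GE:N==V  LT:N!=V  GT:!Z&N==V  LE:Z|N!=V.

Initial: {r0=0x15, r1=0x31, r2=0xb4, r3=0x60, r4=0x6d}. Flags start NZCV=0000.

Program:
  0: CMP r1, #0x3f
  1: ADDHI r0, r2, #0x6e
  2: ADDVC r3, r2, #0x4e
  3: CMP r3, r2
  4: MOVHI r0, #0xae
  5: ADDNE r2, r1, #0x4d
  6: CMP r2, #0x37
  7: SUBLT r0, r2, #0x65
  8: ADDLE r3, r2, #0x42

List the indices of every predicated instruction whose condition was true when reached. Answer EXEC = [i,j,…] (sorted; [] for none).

0: ✓ CMP  NZCV=1000
1: · ADDHI
2: ✓ ADDVC  r3←0x02
3: ✓ CMP  NZCV=0000
4: · MOVHI
5: ✓ ADDNE  r2←0x7e
6: ✓ CMP  NZCV=0010
7: · SUBLT
8: · ADDLE

EXEC = [2,5]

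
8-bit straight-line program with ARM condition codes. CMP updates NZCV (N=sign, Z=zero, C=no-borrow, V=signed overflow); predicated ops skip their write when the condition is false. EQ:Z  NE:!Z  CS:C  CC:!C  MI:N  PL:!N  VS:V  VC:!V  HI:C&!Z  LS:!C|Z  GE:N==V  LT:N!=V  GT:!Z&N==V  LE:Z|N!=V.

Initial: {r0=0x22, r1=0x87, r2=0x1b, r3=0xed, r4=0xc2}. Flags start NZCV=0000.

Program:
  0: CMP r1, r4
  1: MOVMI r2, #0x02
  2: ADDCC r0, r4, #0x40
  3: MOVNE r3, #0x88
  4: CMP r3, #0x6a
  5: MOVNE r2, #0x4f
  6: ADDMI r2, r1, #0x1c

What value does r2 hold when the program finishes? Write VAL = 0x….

0: ✓ CMP  NZCV=1000
1: ✓ MOVMI  r2←0x02
2: ✓ ADDCC  r0←0x02
3: ✓ MOVNE  r3←0x88
4: ✓ CMP  NZCV=0011
5: ✓ MOVNE  r2←0x4f
6: · ADDMI

VAL = 0x4f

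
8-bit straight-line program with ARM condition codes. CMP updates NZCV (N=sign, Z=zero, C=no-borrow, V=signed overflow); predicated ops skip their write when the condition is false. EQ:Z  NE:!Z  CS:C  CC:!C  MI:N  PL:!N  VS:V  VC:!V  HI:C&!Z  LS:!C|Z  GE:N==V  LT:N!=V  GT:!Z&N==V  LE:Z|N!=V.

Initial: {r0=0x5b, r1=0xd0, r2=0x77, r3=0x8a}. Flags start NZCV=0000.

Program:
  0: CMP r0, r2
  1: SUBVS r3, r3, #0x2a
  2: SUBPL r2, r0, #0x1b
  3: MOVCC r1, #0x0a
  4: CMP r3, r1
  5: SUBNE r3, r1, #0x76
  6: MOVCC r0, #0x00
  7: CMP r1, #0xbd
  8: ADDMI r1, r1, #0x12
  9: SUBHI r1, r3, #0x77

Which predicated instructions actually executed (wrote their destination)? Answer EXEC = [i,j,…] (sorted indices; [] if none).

EXEC = [3,5]

[0] flags=1000 → (cmp)
[1] flags=1000 VS?F → skip
[2] flags=1000 PL?F → skip
[3] flags=1000 CC?T → r1=0x0a
[4] flags=1010 → (cmp)
[5] flags=1010 NE?T → r3=0x94
[6] flags=1010 CC?F → skip
[7] flags=0000 → (cmp)
[8] flags=0000 MI?F → skip
[9] flags=0000 HI?F → skip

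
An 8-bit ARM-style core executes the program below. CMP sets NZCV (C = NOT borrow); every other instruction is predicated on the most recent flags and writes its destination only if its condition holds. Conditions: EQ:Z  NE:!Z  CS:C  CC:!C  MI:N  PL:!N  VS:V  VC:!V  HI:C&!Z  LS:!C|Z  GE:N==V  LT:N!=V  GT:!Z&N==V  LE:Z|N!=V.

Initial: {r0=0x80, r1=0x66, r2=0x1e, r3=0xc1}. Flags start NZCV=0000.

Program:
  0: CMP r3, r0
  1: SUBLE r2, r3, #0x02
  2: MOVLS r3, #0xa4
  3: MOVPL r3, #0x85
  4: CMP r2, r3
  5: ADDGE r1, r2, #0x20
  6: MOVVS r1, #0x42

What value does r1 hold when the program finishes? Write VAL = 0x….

VAL = 0x42

0: ✓ CMP  NZCV=0010
1: · SUBLE
2: · MOVLS
3: ✓ MOVPL  r3←0x85
4: ✓ CMP  NZCV=1001
5: ✓ ADDGE  r1←0x3e
6: ✓ MOVVS  r1←0x42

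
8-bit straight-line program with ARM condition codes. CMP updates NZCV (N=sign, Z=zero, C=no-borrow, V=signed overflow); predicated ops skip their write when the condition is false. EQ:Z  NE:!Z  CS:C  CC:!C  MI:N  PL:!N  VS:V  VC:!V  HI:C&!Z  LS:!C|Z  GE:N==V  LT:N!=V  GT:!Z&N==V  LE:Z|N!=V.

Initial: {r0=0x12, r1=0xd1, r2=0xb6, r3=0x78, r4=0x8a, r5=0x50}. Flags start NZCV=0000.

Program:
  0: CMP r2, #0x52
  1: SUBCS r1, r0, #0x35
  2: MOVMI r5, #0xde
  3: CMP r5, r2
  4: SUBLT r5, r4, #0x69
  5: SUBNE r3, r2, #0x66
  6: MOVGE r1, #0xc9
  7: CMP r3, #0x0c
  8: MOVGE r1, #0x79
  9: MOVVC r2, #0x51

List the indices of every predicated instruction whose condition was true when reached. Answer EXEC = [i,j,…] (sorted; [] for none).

0: ✓ CMP  NZCV=0011
1: ✓ SUBCS  r1←0xdd
2: · MOVMI
3: ✓ CMP  NZCV=1001
4: · SUBLT
5: ✓ SUBNE  r3←0x50
6: ✓ MOVGE  r1←0xc9
7: ✓ CMP  NZCV=0010
8: ✓ MOVGE  r1←0x79
9: ✓ MOVVC  r2←0x51

EXEC = [1,5,6,8,9]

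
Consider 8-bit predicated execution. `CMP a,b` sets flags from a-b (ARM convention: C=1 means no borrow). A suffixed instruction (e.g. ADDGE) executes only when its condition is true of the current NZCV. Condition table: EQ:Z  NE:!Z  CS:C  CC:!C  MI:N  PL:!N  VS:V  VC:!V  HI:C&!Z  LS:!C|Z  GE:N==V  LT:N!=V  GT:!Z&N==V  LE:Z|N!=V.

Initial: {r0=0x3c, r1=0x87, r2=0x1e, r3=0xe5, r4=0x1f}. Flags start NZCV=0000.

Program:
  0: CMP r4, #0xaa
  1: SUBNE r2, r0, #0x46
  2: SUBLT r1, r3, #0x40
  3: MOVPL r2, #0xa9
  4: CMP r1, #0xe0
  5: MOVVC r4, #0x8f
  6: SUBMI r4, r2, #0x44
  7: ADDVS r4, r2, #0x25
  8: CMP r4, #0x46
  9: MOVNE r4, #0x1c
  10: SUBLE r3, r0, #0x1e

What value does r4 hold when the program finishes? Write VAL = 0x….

VAL = 0x1c

0: ✓ CMP  NZCV=0000
1: ✓ SUBNE  r2←0xf6
2: · SUBLT
3: ✓ MOVPL  r2←0xa9
4: ✓ CMP  NZCV=1000
5: ✓ MOVVC  r4←0x8f
6: ✓ SUBMI  r4←0x65
7: · ADDVS
8: ✓ CMP  NZCV=0010
9: ✓ MOVNE  r4←0x1c
10: · SUBLE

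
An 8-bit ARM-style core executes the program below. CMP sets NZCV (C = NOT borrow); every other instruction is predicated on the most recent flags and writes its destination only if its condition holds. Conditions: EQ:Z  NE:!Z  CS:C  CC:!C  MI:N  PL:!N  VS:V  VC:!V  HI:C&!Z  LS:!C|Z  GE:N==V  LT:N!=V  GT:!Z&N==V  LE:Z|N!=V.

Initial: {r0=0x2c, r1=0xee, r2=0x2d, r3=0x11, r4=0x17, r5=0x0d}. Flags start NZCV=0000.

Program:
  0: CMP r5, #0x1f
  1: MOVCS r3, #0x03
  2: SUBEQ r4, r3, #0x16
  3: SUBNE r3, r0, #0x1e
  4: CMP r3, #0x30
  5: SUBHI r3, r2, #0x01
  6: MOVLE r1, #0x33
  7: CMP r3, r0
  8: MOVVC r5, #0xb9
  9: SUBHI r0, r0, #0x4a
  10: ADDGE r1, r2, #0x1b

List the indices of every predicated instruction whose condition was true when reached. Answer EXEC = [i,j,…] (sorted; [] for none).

EXEC = [3,6,8]

[0] flags=1000 → (cmp)
[1] flags=1000 CS?F → skip
[2] flags=1000 EQ?F → skip
[3] flags=1000 NE?T → r3=0x0e
[4] flags=1000 → (cmp)
[5] flags=1000 HI?F → skip
[6] flags=1000 LE?T → r1=0x33
[7] flags=1000 → (cmp)
[8] flags=1000 VC?T → r5=0xb9
[9] flags=1000 HI?F → skip
[10] flags=1000 GE?F → skip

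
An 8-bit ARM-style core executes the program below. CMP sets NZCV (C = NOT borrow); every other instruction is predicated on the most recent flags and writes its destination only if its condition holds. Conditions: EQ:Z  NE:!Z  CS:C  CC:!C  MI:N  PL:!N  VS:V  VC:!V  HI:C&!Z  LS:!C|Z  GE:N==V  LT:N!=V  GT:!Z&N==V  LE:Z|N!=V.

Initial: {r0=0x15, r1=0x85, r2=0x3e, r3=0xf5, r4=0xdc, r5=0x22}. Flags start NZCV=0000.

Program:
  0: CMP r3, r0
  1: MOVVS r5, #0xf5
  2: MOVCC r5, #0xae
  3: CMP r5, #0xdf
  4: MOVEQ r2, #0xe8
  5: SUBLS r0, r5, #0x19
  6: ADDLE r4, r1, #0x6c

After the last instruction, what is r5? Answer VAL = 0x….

0: ✓ CMP  NZCV=1010
1: · MOVVS
2: · MOVCC
3: ✓ CMP  NZCV=0000
4: · MOVEQ
5: ✓ SUBLS  r0←0x09
6: · ADDLE

VAL = 0x22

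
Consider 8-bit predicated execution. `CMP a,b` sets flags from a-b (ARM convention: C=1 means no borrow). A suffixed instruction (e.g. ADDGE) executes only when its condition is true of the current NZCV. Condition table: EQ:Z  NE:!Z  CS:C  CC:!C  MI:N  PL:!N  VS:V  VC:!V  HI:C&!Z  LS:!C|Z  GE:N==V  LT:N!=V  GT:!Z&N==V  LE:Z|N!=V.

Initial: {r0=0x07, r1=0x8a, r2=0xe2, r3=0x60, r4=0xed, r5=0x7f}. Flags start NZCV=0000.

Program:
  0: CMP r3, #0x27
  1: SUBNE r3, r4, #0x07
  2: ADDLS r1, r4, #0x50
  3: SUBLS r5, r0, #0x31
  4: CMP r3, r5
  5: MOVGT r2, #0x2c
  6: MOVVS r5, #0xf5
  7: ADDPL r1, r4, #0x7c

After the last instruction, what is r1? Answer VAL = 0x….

VAL = 0x69

[0] flags=0010 → (cmp)
[1] flags=0010 NE?T → r3=0xe6
[2] flags=0010 LS?F → skip
[3] flags=0010 LS?F → skip
[4] flags=0011 → (cmp)
[5] flags=0011 GT?F → skip
[6] flags=0011 VS?T → r5=0xf5
[7] flags=0011 PL?T → r1=0x69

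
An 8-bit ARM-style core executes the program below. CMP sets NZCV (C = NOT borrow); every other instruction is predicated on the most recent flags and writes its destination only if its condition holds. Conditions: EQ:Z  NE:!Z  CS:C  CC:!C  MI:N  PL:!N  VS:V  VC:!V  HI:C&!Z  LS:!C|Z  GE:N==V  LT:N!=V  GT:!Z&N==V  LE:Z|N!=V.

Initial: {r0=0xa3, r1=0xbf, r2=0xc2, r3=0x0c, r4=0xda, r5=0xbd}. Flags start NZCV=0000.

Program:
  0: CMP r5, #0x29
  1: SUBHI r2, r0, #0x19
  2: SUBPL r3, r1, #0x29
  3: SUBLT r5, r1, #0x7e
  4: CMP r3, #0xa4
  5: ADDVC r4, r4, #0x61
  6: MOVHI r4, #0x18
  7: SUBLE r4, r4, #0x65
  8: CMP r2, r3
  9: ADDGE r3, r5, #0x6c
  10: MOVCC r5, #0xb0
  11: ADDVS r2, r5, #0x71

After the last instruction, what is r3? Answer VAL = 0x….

0: ✓ CMP  NZCV=1010
1: ✓ SUBHI  r2←0x8a
2: · SUBPL
3: ✓ SUBLT  r5←0x41
4: ✓ CMP  NZCV=0000
5: ✓ ADDVC  r4←0x3b
6: · MOVHI
7: · SUBLE
8: ✓ CMP  NZCV=0011
9: · ADDGE
10: · MOVCC
11: ✓ ADDVS  r2←0xb2

VAL = 0x0c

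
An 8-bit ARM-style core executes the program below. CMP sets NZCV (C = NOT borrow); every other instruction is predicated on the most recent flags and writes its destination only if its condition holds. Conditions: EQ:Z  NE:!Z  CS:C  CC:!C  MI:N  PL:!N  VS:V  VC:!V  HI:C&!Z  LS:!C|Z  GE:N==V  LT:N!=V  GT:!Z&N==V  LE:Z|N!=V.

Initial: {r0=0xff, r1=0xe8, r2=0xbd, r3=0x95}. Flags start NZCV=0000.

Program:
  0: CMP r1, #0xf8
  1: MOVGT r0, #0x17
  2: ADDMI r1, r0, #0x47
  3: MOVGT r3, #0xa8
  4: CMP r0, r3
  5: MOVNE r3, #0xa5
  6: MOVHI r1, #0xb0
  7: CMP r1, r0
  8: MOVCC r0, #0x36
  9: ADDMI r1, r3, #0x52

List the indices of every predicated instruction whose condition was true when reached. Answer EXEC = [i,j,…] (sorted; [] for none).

[0] flags=1000 → (cmp)
[1] flags=1000 GT?F → skip
[2] flags=1000 MI?T → r1=0x46
[3] flags=1000 GT?F → skip
[4] flags=0010 → (cmp)
[5] flags=0010 NE?T → r3=0xa5
[6] flags=0010 HI?T → r1=0xb0
[7] flags=1000 → (cmp)
[8] flags=1000 CC?T → r0=0x36
[9] flags=1000 MI?T → r1=0xf7

EXEC = [2,5,6,8,9]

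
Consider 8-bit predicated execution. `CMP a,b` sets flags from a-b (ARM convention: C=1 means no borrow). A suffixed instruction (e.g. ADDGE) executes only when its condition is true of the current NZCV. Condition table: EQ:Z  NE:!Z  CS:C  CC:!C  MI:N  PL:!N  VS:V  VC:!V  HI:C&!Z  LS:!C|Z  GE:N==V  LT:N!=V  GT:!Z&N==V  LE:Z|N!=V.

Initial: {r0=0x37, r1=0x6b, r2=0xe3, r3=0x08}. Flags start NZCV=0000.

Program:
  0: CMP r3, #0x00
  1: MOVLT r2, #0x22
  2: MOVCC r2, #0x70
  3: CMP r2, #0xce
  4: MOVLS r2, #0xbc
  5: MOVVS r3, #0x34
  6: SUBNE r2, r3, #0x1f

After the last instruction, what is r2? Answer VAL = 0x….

[0] flags=0010 → (cmp)
[1] flags=0010 LT?F → skip
[2] flags=0010 CC?F → skip
[3] flags=0010 → (cmp)
[4] flags=0010 LS?F → skip
[5] flags=0010 VS?F → skip
[6] flags=0010 NE?T → r2=0xe9

VAL = 0xe9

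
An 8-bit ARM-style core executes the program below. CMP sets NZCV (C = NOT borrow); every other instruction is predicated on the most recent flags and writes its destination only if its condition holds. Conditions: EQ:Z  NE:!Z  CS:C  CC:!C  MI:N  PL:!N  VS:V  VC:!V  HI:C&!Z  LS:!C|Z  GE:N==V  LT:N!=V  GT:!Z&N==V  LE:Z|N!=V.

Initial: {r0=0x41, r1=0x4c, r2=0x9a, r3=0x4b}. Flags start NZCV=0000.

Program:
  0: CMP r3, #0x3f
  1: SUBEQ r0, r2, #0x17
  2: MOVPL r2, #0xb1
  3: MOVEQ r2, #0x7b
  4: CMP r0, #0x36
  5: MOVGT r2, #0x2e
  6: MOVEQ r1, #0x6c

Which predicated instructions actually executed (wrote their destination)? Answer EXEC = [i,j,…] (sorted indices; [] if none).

[0] flags=0010 → (cmp)
[1] flags=0010 EQ?F → skip
[2] flags=0010 PL?T → r2=0xb1
[3] flags=0010 EQ?F → skip
[4] flags=0010 → (cmp)
[5] flags=0010 GT?T → r2=0x2e
[6] flags=0010 EQ?F → skip

EXEC = [2,5]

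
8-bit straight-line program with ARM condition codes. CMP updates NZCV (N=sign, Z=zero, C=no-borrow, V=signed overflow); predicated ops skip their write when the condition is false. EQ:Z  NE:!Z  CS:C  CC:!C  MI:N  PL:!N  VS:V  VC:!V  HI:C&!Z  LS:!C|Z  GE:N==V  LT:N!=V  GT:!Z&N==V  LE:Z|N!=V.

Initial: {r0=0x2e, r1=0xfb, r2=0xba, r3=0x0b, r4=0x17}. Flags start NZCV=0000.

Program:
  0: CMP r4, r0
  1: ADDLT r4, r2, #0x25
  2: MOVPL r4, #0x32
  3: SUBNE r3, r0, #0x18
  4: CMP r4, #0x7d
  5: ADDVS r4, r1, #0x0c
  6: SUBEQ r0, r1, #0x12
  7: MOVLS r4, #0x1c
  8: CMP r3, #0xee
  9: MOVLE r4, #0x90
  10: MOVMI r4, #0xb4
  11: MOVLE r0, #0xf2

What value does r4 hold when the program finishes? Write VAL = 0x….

VAL = 0x07

[0] flags=1000 → (cmp)
[1] flags=1000 LT?T → r4=0xdf
[2] flags=1000 PL?F → skip
[3] flags=1000 NE?T → r3=0x16
[4] flags=0011 → (cmp)
[5] flags=0011 VS?T → r4=0x07
[6] flags=0011 EQ?F → skip
[7] flags=0011 LS?F → skip
[8] flags=0000 → (cmp)
[9] flags=0000 LE?F → skip
[10] flags=0000 MI?F → skip
[11] flags=0000 LE?F → skip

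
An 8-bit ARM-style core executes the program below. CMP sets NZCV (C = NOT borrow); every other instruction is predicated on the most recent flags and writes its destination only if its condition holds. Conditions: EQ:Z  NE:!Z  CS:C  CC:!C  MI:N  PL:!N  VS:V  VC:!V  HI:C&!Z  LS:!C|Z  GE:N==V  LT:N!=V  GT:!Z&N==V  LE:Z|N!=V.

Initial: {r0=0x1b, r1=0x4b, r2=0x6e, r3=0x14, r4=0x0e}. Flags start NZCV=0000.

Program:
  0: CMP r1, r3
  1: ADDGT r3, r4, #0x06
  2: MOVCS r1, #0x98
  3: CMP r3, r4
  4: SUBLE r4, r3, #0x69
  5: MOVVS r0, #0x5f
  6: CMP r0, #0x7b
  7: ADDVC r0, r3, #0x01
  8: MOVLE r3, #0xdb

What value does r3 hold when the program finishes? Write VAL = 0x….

0: ✓ CMP  NZCV=0010
1: ✓ ADDGT  r3←0x14
2: ✓ MOVCS  r1←0x98
3: ✓ CMP  NZCV=0010
4: · SUBLE
5: · MOVVS
6: ✓ CMP  NZCV=1000
7: ✓ ADDVC  r0←0x15
8: ✓ MOVLE  r3←0xdb

VAL = 0xdb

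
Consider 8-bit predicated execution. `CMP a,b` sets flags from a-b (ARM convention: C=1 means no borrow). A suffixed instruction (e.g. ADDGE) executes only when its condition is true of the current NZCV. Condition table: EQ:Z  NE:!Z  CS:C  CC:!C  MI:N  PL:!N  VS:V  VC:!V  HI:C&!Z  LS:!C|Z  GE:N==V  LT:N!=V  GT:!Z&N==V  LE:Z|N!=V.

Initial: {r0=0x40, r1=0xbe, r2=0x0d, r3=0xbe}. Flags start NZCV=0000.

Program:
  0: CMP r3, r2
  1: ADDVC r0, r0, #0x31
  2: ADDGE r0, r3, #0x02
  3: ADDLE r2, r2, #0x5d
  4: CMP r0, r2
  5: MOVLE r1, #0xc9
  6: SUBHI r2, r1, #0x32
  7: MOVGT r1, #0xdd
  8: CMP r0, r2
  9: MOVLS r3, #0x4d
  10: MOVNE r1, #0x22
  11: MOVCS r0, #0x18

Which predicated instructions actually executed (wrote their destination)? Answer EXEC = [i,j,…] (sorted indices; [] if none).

EXEC = [1,3,6,7,9,10]

[0] flags=1010 → (cmp)
[1] flags=1010 VC?T → r0=0x71
[2] flags=1010 GE?F → skip
[3] flags=1010 LE?T → r2=0x6a
[4] flags=0010 → (cmp)
[5] flags=0010 LE?F → skip
[6] flags=0010 HI?T → r2=0x8c
[7] flags=0010 GT?T → r1=0xdd
[8] flags=1001 → (cmp)
[9] flags=1001 LS?T → r3=0x4d
[10] flags=1001 NE?T → r1=0x22
[11] flags=1001 CS?F → skip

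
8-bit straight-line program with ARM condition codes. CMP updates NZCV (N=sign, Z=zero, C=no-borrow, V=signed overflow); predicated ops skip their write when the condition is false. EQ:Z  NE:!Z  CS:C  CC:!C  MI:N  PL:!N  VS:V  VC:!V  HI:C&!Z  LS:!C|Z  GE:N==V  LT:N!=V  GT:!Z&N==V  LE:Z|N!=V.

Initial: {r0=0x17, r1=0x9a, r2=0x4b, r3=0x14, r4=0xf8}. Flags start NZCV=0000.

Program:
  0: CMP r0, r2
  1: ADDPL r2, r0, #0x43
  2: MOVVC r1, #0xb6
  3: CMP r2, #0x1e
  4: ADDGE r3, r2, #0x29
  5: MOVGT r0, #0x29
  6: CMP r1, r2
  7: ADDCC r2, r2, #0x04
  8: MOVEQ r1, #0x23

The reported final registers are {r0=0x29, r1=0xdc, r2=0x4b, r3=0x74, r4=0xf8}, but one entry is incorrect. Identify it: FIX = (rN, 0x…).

FIX = (r1, 0xb6)

[0] flags=1000 → (cmp)
[1] flags=1000 PL?F → skip
[2] flags=1000 VC?T → r1=0xb6
[3] flags=0010 → (cmp)
[4] flags=0010 GE?T → r3=0x74
[5] flags=0010 GT?T → r0=0x29
[6] flags=0011 → (cmp)
[7] flags=0011 CC?F → skip
[8] flags=0011 EQ?F → skip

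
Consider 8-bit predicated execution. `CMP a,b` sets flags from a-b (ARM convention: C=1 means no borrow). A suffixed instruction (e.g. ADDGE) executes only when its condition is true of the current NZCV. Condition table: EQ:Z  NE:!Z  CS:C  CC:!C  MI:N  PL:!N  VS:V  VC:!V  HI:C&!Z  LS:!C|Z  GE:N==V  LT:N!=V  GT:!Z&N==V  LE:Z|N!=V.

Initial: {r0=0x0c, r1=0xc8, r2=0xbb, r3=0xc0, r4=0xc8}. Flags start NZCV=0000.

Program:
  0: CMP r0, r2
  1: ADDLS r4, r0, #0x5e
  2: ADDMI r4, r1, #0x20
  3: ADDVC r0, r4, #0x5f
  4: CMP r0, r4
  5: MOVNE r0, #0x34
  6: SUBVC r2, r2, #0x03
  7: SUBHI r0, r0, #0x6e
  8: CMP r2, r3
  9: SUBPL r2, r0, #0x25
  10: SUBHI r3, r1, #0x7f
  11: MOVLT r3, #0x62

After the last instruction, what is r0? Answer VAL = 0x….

VAL = 0xc6

[0] flags=0000 → (cmp)
[1] flags=0000 LS?T → r4=0x6a
[2] flags=0000 MI?F → skip
[3] flags=0000 VC?T → r0=0xc9
[4] flags=0011 → (cmp)
[5] flags=0011 NE?T → r0=0x34
[6] flags=0011 VC?F → skip
[7] flags=0011 HI?T → r0=0xc6
[8] flags=1000 → (cmp)
[9] flags=1000 PL?F → skip
[10] flags=1000 HI?F → skip
[11] flags=1000 LT?T → r3=0x62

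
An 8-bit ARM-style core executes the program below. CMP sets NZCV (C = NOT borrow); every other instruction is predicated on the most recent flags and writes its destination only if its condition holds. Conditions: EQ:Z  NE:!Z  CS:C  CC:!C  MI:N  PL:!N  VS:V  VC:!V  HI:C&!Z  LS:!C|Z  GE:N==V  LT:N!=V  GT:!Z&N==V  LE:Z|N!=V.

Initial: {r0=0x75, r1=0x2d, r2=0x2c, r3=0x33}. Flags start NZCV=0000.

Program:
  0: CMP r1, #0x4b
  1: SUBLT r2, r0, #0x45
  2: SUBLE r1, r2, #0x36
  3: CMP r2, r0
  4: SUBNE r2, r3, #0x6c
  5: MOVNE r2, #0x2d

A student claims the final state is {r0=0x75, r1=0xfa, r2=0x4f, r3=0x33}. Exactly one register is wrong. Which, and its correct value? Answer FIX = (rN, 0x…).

[0] flags=1000 → (cmp)
[1] flags=1000 LT?T → r2=0x30
[2] flags=1000 LE?T → r1=0xfa
[3] flags=1000 → (cmp)
[4] flags=1000 NE?T → r2=0xc7
[5] flags=1000 NE?T → r2=0x2d

FIX = (r2, 0x2d)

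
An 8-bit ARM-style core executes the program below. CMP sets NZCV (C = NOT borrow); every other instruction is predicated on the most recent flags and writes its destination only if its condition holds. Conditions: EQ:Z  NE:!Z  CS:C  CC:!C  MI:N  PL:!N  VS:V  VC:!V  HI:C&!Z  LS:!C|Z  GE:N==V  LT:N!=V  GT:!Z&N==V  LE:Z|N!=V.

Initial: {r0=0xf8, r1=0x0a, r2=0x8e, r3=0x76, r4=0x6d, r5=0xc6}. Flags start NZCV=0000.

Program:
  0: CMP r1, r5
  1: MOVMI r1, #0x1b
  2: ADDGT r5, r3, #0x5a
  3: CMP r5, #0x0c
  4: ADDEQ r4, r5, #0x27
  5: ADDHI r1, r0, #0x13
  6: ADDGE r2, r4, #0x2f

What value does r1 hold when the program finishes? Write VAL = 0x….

VAL = 0x0b

0: ✓ CMP  NZCV=0000
1: · MOVMI
2: ✓ ADDGT  r5←0xd0
3: ✓ CMP  NZCV=1010
4: · ADDEQ
5: ✓ ADDHI  r1←0x0b
6: · ADDGE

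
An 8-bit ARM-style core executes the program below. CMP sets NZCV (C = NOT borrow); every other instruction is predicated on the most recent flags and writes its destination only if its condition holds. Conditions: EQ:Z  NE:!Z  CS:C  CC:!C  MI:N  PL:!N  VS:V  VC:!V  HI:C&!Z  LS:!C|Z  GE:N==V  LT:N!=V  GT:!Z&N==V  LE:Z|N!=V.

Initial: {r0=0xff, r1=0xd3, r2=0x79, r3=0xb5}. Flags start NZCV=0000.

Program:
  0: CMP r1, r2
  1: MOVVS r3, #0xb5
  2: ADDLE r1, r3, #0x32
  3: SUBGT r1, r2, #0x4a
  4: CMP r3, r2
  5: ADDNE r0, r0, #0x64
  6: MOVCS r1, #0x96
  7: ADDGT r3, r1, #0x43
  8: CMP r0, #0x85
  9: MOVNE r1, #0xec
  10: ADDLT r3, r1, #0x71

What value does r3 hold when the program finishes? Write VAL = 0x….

VAL = 0xb5

0: ✓ CMP  NZCV=0011
1: ✓ MOVVS  r3←0xb5
2: ✓ ADDLE  r1←0xe7
3: · SUBGT
4: ✓ CMP  NZCV=0011
5: ✓ ADDNE  r0←0x63
6: ✓ MOVCS  r1←0x96
7: · ADDGT
8: ✓ CMP  NZCV=1001
9: ✓ MOVNE  r1←0xec
10: · ADDLT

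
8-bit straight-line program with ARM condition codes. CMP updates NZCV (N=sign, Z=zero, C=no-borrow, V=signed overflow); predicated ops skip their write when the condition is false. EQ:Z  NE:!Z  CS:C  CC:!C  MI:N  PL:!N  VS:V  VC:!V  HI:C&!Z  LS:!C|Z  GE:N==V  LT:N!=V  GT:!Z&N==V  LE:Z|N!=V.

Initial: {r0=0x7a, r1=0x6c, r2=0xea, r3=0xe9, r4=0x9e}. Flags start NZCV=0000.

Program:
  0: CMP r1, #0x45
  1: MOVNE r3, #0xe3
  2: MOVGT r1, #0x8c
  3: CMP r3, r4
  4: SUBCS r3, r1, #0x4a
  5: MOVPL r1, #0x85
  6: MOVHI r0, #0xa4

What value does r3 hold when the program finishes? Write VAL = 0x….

[0] flags=0010 → (cmp)
[1] flags=0010 NE?T → r3=0xe3
[2] flags=0010 GT?T → r1=0x8c
[3] flags=0010 → (cmp)
[4] flags=0010 CS?T → r3=0x42
[5] flags=0010 PL?T → r1=0x85
[6] flags=0010 HI?T → r0=0xa4

VAL = 0x42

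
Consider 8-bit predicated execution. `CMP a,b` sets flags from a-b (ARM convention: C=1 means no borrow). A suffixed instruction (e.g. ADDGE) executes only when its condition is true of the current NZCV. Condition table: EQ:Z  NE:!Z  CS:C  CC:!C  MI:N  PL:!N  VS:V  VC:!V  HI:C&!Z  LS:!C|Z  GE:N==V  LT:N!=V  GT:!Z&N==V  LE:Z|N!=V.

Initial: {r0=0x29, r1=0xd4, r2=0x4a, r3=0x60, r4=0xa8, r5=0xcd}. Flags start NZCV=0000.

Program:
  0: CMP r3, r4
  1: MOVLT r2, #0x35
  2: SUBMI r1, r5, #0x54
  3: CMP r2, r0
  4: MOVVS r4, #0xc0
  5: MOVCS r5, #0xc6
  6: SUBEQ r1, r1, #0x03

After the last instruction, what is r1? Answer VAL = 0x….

[0] flags=1001 → (cmp)
[1] flags=1001 LT?F → skip
[2] flags=1001 MI?T → r1=0x79
[3] flags=0010 → (cmp)
[4] flags=0010 VS?F → skip
[5] flags=0010 CS?T → r5=0xc6
[6] flags=0010 EQ?F → skip

VAL = 0x79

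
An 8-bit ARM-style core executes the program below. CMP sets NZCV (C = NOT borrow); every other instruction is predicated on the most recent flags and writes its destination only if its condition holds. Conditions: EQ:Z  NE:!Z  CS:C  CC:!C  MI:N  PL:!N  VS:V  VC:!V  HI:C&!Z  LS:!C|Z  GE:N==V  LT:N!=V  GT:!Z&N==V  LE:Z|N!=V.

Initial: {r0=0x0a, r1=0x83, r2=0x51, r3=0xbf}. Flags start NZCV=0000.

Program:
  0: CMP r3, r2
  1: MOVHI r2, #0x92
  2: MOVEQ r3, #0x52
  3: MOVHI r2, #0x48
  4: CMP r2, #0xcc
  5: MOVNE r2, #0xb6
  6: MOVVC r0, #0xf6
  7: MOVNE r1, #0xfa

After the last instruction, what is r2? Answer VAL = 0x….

[0] flags=0011 → (cmp)
[1] flags=0011 HI?T → r2=0x92
[2] flags=0011 EQ?F → skip
[3] flags=0011 HI?T → r2=0x48
[4] flags=0000 → (cmp)
[5] flags=0000 NE?T → r2=0xb6
[6] flags=0000 VC?T → r0=0xf6
[7] flags=0000 NE?T → r1=0xfa

VAL = 0xb6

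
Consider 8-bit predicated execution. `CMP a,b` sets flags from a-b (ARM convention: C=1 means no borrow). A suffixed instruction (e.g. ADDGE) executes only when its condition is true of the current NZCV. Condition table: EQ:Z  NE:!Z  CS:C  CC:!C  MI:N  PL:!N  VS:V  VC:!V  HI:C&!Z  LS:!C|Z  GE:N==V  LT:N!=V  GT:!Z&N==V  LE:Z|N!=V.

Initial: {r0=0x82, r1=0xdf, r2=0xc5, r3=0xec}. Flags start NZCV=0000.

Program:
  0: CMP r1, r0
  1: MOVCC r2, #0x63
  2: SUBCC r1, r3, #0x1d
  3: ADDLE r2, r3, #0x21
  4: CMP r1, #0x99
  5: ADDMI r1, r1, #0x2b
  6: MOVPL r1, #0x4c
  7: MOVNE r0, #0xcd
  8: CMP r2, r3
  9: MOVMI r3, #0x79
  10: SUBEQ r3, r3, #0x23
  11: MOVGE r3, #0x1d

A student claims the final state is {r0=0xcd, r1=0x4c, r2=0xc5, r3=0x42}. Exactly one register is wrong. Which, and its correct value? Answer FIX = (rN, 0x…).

[0] flags=0010 → (cmp)
[1] flags=0010 CC?F → skip
[2] flags=0010 CC?F → skip
[3] flags=0010 LE?F → skip
[4] flags=0010 → (cmp)
[5] flags=0010 MI?F → skip
[6] flags=0010 PL?T → r1=0x4c
[7] flags=0010 NE?T → r0=0xcd
[8] flags=1000 → (cmp)
[9] flags=1000 MI?T → r3=0x79
[10] flags=1000 EQ?F → skip
[11] flags=1000 GE?F → skip

FIX = (r3, 0x79)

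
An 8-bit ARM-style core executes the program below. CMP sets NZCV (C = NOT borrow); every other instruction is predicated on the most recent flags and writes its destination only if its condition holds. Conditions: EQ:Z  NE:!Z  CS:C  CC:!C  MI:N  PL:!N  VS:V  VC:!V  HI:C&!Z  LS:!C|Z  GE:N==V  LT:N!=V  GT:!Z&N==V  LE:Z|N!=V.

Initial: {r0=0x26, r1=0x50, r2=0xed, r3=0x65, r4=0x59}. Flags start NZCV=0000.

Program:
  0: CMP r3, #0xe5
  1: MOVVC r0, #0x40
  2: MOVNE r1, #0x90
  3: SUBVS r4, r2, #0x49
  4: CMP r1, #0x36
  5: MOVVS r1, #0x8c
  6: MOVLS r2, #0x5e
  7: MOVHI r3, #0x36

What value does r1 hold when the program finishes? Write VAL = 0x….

VAL = 0x8c

[0] flags=1001 → (cmp)
[1] flags=1001 VC?F → skip
[2] flags=1001 NE?T → r1=0x90
[3] flags=1001 VS?T → r4=0xa4
[4] flags=0011 → (cmp)
[5] flags=0011 VS?T → r1=0x8c
[6] flags=0011 LS?F → skip
[7] flags=0011 HI?T → r3=0x36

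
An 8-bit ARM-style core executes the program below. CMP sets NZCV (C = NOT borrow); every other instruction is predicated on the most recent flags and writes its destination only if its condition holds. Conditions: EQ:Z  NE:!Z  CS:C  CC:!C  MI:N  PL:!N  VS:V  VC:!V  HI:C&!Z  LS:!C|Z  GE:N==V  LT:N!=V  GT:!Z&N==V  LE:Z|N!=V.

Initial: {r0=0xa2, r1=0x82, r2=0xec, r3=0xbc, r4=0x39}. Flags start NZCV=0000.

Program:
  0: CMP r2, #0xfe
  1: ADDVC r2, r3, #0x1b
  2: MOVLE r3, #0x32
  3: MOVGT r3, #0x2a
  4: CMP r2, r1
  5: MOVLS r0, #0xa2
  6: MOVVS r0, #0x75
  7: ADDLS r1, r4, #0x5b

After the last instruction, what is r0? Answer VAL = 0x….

[0] flags=1000 → (cmp)
[1] flags=1000 VC?T → r2=0xd7
[2] flags=1000 LE?T → r3=0x32
[3] flags=1000 GT?F → skip
[4] flags=0010 → (cmp)
[5] flags=0010 LS?F → skip
[6] flags=0010 VS?F → skip
[7] flags=0010 LS?F → skip

VAL = 0xa2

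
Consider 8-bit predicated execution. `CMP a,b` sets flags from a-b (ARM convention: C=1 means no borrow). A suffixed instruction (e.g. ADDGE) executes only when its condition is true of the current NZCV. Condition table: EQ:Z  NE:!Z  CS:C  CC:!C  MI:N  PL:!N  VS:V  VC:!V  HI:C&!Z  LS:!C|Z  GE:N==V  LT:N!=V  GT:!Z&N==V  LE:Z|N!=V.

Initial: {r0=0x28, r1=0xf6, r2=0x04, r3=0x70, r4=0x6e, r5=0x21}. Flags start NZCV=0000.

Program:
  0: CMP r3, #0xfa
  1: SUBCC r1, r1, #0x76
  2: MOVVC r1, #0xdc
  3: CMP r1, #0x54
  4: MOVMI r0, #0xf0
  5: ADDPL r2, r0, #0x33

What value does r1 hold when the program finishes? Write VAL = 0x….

VAL = 0xdc

[0] flags=0000 → (cmp)
[1] flags=0000 CC?T → r1=0x80
[2] flags=0000 VC?T → r1=0xdc
[3] flags=1010 → (cmp)
[4] flags=1010 MI?T → r0=0xf0
[5] flags=1010 PL?F → skip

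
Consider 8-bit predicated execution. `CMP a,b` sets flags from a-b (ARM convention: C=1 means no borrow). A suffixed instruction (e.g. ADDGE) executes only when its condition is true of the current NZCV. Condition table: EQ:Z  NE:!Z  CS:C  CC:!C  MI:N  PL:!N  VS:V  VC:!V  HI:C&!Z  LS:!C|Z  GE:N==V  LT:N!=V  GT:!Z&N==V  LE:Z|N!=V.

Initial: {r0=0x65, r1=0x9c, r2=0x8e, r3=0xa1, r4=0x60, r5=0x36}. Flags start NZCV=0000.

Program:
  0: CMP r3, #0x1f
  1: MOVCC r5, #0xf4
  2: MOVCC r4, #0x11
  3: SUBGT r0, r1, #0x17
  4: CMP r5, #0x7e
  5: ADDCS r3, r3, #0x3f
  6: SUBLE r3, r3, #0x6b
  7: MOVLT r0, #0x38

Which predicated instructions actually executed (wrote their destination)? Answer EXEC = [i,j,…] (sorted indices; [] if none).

EXEC = [6,7]

[0] flags=1010 → (cmp)
[1] flags=1010 CC?F → skip
[2] flags=1010 CC?F → skip
[3] flags=1010 GT?F → skip
[4] flags=1000 → (cmp)
[5] flags=1000 CS?F → skip
[6] flags=1000 LE?T → r3=0x36
[7] flags=1000 LT?T → r0=0x38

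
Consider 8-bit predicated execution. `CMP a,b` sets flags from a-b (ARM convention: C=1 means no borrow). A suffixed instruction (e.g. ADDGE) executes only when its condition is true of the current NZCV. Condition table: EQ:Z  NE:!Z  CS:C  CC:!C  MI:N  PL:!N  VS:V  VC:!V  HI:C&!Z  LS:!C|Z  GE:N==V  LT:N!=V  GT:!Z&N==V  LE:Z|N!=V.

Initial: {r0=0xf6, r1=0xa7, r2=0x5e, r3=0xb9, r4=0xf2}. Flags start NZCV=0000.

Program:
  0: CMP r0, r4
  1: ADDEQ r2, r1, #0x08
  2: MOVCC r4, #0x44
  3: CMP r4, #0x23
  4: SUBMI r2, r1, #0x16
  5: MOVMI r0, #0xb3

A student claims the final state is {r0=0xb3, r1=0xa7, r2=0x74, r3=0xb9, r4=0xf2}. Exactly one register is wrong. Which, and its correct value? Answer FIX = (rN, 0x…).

0: ✓ CMP  NZCV=0010
1: · ADDEQ
2: · MOVCC
3: ✓ CMP  NZCV=1010
4: ✓ SUBMI  r2←0x91
5: ✓ MOVMI  r0←0xb3

FIX = (r2, 0x91)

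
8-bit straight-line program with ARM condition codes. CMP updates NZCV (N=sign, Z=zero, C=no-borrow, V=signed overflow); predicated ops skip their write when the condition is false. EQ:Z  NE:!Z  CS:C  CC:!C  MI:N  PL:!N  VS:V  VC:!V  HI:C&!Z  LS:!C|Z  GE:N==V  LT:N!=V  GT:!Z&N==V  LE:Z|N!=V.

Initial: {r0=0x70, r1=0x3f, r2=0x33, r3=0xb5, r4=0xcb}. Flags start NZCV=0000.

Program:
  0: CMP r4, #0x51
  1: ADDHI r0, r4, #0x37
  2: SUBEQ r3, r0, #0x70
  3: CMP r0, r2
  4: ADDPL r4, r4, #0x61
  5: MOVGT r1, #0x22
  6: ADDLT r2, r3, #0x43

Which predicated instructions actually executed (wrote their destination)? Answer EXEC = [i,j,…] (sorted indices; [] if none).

0: ✓ CMP  NZCV=0011
1: ✓ ADDHI  r0←0x02
2: · SUBEQ
3: ✓ CMP  NZCV=1000
4: · ADDPL
5: · MOVGT
6: ✓ ADDLT  r2←0xf8

EXEC = [1,6]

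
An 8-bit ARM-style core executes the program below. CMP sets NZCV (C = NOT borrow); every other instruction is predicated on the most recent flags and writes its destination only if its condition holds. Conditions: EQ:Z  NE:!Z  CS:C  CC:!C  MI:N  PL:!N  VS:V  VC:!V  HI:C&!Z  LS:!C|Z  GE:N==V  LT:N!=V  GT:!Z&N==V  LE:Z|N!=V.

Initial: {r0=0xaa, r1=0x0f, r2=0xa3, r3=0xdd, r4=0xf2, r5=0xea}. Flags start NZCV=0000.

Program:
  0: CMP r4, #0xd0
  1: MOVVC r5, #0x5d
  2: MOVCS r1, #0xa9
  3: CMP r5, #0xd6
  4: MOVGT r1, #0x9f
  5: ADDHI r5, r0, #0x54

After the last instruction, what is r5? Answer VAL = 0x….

VAL = 0x5d

0: ✓ CMP  NZCV=0010
1: ✓ MOVVC  r5←0x5d
2: ✓ MOVCS  r1←0xa9
3: ✓ CMP  NZCV=1001
4: ✓ MOVGT  r1←0x9f
5: · ADDHI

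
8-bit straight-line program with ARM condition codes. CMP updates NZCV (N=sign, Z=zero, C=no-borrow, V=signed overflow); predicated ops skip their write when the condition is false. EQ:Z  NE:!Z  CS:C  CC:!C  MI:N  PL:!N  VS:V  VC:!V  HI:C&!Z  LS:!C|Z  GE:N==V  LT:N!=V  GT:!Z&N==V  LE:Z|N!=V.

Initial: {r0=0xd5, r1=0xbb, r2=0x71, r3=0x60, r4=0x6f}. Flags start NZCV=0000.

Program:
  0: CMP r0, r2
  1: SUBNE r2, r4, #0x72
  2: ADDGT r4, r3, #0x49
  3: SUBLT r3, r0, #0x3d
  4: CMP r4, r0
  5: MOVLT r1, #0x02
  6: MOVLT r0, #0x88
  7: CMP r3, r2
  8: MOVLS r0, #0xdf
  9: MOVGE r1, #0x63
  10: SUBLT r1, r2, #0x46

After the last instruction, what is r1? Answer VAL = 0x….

VAL = 0xb7

[0] flags=0011 → (cmp)
[1] flags=0011 NE?T → r2=0xfd
[2] flags=0011 GT?F → skip
[3] flags=0011 LT?T → r3=0x98
[4] flags=1001 → (cmp)
[5] flags=1001 LT?F → skip
[6] flags=1001 LT?F → skip
[7] flags=1000 → (cmp)
[8] flags=1000 LS?T → r0=0xdf
[9] flags=1000 GE?F → skip
[10] flags=1000 LT?T → r1=0xb7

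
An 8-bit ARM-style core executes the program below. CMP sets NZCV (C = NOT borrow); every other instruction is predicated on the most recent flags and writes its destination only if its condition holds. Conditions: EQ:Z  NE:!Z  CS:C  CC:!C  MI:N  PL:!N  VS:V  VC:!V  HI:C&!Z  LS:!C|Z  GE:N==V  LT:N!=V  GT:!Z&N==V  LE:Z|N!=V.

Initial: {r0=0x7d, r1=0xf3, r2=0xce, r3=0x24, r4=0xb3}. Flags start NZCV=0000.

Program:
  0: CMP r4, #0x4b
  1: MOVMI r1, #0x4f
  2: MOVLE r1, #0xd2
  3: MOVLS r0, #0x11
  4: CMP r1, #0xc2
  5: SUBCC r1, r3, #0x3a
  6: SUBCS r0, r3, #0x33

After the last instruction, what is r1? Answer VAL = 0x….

VAL = 0xd2

0: ✓ CMP  NZCV=0011
1: · MOVMI
2: ✓ MOVLE  r1←0xd2
3: · MOVLS
4: ✓ CMP  NZCV=0010
5: · SUBCC
6: ✓ SUBCS  r0←0xf1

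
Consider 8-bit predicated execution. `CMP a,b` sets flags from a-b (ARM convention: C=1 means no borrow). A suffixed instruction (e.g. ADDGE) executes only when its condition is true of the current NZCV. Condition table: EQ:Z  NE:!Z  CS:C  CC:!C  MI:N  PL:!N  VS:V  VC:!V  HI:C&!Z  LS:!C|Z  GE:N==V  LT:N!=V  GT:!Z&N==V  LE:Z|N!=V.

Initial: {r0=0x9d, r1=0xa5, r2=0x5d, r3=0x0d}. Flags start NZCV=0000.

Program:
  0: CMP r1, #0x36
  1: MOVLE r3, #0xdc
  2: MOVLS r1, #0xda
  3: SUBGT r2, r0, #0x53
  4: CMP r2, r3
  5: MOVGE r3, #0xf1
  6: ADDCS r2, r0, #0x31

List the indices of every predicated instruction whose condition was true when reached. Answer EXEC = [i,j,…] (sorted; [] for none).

EXEC = [1,5]

0: ✓ CMP  NZCV=0011
1: ✓ MOVLE  r3←0xdc
2: · MOVLS
3: · SUBGT
4: ✓ CMP  NZCV=1001
5: ✓ MOVGE  r3←0xf1
6: · ADDCS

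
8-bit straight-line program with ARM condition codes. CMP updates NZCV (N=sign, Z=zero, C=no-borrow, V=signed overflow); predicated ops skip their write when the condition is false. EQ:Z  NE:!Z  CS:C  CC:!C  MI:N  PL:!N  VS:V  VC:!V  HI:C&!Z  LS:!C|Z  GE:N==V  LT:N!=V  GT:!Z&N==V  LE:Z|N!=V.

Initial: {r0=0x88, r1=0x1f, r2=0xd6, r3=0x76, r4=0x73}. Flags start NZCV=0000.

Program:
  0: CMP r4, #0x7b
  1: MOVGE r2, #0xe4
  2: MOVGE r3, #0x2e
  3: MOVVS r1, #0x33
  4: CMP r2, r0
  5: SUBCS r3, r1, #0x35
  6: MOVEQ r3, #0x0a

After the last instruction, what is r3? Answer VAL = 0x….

VAL = 0xea

0: ✓ CMP  NZCV=1000
1: · MOVGE
2: · MOVGE
3: · MOVVS
4: ✓ CMP  NZCV=0010
5: ✓ SUBCS  r3←0xea
6: · MOVEQ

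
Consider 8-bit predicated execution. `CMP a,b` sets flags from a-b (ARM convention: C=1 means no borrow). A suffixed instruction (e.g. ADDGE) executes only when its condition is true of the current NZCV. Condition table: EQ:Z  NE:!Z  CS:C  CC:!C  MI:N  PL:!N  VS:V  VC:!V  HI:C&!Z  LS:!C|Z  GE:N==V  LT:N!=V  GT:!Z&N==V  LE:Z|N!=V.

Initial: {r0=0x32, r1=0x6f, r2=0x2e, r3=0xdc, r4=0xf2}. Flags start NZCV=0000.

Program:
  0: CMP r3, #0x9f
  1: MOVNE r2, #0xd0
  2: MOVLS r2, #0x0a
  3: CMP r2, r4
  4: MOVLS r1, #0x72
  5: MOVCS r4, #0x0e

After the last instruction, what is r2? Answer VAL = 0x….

0: ✓ CMP  NZCV=0010
1: ✓ MOVNE  r2←0xd0
2: · MOVLS
3: ✓ CMP  NZCV=1000
4: ✓ MOVLS  r1←0x72
5: · MOVCS

VAL = 0xd0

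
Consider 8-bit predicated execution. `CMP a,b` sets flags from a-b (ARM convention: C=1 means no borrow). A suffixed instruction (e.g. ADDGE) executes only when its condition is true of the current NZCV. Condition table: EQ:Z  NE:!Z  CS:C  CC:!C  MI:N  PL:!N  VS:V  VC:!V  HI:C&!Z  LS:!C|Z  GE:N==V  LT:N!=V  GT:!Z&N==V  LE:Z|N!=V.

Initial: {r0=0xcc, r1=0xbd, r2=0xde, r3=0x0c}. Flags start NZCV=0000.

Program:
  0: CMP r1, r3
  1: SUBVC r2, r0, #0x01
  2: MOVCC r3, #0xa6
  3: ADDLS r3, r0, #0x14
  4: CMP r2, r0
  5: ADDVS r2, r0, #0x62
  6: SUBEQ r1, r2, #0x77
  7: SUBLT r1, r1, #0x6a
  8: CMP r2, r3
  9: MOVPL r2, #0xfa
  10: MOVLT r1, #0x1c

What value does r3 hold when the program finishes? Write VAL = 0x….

[0] flags=1010 → (cmp)
[1] flags=1010 VC?T → r2=0xcb
[2] flags=1010 CC?F → skip
[3] flags=1010 LS?F → skip
[4] flags=1000 → (cmp)
[5] flags=1000 VS?F → skip
[6] flags=1000 EQ?F → skip
[7] flags=1000 LT?T → r1=0x53
[8] flags=1010 → (cmp)
[9] flags=1010 PL?F → skip
[10] flags=1010 LT?T → r1=0x1c

VAL = 0x0c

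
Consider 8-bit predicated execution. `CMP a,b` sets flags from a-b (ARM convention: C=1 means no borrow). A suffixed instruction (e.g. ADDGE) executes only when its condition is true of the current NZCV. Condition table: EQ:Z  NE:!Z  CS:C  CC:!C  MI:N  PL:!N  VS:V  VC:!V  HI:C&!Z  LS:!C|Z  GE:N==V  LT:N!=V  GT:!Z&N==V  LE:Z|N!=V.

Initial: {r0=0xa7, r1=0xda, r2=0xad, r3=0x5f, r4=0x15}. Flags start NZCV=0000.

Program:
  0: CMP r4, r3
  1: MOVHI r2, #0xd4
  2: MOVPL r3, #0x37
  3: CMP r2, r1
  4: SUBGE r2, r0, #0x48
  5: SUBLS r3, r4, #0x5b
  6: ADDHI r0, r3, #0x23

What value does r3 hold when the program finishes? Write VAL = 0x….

[0] flags=1000 → (cmp)
[1] flags=1000 HI?F → skip
[2] flags=1000 PL?F → skip
[3] flags=1000 → (cmp)
[4] flags=1000 GE?F → skip
[5] flags=1000 LS?T → r3=0xba
[6] flags=1000 HI?F → skip

VAL = 0xba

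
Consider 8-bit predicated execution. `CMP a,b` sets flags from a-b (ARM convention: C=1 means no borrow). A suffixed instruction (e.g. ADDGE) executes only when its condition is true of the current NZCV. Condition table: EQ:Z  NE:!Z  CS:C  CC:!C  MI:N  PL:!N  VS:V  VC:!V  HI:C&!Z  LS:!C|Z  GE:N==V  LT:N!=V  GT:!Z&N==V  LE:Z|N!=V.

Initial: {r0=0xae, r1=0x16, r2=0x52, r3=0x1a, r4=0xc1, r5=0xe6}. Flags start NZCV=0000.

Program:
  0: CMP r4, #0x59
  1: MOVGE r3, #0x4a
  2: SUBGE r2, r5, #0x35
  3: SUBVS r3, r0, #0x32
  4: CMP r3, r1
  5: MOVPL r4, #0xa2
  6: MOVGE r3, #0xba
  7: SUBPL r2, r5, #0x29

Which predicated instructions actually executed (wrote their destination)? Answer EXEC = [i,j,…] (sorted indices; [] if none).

[0] flags=0011 → (cmp)
[1] flags=0011 GE?F → skip
[2] flags=0011 GE?F → skip
[3] flags=0011 VS?T → r3=0x7c
[4] flags=0010 → (cmp)
[5] flags=0010 PL?T → r4=0xa2
[6] flags=0010 GE?T → r3=0xba
[7] flags=0010 PL?T → r2=0xbd

EXEC = [3,5,6,7]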